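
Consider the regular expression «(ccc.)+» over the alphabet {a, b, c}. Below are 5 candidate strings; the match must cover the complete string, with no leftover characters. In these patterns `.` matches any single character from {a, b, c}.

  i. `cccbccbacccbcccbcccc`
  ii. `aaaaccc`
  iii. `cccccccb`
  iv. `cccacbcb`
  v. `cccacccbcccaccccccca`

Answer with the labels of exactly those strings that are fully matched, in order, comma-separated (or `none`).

iii, v

i → no match
ii → no match — must start with `ccc`
iii → match
iv → no match
v → match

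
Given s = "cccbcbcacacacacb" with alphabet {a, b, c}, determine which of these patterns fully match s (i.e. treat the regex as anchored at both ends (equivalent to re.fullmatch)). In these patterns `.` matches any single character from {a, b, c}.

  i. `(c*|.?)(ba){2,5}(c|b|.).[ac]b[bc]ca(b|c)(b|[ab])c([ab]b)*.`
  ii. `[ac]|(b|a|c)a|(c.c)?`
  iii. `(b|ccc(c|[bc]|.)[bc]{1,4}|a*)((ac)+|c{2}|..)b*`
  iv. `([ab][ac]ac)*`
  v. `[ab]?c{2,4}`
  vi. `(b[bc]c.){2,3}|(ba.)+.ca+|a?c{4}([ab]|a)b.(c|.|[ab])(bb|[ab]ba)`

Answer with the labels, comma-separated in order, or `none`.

iii

i → no match
ii → no match
iii → match
iv → no match
v → no match — must end with "c"
vi → no match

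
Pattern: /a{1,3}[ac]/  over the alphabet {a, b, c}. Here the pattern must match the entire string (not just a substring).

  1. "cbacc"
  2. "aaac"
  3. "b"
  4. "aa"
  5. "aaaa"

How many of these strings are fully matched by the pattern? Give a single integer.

1. "cbacc" → no match — must start with "a"
2. "aaac" → match
3. "b" → no match — must start with "a"
4. "aa" → match
5. "aaaa" → match
Total matched: 3

3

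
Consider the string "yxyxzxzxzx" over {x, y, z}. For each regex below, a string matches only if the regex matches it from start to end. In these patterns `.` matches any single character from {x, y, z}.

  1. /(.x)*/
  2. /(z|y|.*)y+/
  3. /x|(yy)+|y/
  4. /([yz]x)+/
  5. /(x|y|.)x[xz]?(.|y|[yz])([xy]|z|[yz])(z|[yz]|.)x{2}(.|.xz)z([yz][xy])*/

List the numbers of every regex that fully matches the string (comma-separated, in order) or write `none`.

1, 4

1 → match
2 → no match — must end with "y"
3 → no match
4 → match
5 → no match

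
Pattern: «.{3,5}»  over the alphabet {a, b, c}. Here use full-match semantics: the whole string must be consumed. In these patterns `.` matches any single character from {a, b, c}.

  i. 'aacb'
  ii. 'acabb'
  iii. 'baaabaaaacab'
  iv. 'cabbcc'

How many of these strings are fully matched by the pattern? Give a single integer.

i. 'aacb' → match
ii. 'acabb' → match
iii. 'baaabaaaacab' → no match
iv. 'cabbcc' → no match
Total matched: 2

2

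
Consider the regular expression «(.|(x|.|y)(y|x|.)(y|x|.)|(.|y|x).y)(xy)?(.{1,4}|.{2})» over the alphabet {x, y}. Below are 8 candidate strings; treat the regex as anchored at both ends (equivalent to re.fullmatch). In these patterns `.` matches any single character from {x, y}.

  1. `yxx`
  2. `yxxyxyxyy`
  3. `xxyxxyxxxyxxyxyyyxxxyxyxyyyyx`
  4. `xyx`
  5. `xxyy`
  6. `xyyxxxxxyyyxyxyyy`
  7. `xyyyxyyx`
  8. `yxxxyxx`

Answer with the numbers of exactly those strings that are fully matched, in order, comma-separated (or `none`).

1, 4, 5, 8

1. `yxx` → match
2. `yxxyxyxyy` → no match
3 → no match
4. `xyx` → match
5. `xxyy` → match
6 → no match
7. `xyyyxyyx` → no match
8. `yxxxyxx` → match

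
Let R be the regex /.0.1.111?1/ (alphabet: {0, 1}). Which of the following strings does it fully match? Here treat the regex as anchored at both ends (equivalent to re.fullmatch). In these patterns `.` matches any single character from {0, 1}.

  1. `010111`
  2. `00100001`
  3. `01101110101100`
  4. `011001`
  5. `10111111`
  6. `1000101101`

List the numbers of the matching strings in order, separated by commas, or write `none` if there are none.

1 → no match
2 → no match
3 → no match — must end with `1`
4 → no match
5 → match
6 → no match

5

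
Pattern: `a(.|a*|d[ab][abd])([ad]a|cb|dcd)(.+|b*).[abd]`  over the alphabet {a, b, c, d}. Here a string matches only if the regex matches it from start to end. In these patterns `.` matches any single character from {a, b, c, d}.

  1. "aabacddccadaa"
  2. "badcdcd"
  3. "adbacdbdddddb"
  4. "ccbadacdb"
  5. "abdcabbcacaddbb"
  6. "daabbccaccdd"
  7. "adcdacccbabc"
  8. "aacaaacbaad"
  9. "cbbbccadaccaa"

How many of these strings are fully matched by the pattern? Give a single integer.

1 → no match
2. "badcdcd" → no match — must start with "a"
3 → no match
4. "ccbadacdb" → no match — must start with "a"
5 → no match
6. "daabbccaccdd" → no match — must start with "a"
7. "adcdacccbabc" → no match
8. "aacaaacbaad" → no match
9 → no match — must start with "a"
Total matched: 0

0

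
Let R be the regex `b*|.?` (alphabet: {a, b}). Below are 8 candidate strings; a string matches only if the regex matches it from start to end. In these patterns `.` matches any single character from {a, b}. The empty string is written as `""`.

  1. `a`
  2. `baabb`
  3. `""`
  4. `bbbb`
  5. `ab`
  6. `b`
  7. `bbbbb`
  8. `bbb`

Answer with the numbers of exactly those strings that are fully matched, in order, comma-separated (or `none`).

1, 3, 4, 6, 7, 8

1 → match
2 → no match
3 → match
4 → match
5 → no match
6 → match
7 → match
8 → match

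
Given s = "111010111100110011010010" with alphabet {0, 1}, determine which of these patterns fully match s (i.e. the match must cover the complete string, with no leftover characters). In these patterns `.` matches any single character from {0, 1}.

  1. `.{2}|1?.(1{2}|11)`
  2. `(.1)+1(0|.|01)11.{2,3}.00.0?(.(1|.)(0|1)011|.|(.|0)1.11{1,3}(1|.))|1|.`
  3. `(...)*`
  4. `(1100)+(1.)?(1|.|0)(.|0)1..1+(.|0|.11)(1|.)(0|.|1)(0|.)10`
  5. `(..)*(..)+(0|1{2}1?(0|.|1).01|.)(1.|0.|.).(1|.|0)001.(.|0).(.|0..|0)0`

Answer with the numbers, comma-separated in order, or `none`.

3, 5

1 → no match
2 → no match
3 → match
4 → no match — must start with "1100"
5 → match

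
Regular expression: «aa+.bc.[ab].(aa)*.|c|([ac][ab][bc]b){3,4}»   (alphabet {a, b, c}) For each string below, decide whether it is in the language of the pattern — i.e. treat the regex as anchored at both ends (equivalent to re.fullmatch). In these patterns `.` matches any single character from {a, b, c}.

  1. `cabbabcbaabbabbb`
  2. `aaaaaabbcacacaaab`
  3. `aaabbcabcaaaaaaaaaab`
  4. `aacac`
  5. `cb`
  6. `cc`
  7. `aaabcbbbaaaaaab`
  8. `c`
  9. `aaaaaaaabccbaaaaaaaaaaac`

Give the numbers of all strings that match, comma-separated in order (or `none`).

1 → match
2 → no match
3 → match
4 → no match
5 → no match
6 → no match
7 → match
8 → match
9 → match

1, 3, 7, 8, 9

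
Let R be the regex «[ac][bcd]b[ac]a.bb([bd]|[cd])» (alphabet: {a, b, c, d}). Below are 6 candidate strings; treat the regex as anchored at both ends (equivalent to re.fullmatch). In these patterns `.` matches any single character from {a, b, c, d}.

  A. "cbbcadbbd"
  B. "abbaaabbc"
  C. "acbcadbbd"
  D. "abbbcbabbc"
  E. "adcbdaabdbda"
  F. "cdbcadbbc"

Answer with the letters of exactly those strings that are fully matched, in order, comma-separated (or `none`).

A → match
B → match
C → match
D → no match
E → no match
F → match

A, B, C, F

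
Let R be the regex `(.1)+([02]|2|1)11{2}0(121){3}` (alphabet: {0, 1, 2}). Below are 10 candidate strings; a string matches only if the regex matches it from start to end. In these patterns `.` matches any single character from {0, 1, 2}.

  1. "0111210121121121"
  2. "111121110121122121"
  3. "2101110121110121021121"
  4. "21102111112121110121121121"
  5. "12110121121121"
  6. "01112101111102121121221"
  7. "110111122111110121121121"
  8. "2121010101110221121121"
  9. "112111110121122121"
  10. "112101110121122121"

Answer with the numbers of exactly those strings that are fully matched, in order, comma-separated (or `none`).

1 → no match
2 → no match
3 → no match
4 → no match
5 → no match
6 → no match — must end with "121"
7 → no match
8 → no match
9 → no match
10 → no match

none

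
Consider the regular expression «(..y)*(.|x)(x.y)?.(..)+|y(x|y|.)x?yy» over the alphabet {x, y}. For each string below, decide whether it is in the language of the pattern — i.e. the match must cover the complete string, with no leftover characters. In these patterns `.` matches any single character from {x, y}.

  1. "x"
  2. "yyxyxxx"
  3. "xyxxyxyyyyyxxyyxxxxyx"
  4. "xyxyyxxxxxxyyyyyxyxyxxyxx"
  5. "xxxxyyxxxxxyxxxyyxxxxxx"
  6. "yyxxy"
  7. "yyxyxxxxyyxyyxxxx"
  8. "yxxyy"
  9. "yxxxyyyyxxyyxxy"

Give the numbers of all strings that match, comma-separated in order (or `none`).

1. "x" → no match
2. "yyxyxxx" → no match
3 → no match
4 → no match
5 → no match
6. "yyxxy" → no match
7 → no match
8. "yxxyy" → match
9 → no match

8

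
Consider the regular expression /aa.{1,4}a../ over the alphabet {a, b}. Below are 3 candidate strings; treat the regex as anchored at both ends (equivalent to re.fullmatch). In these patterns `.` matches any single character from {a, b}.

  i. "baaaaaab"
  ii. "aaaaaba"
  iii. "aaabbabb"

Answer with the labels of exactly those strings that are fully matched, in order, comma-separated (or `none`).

i → no match — must start with "aa"
ii → match
iii → match

ii, iii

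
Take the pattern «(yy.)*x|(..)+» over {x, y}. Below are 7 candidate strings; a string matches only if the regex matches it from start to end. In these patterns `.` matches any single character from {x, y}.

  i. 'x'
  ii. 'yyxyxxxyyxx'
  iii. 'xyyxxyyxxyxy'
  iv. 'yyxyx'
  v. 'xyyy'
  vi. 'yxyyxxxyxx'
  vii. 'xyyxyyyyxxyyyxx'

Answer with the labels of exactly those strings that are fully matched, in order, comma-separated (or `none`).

i → match
ii → no match
iii → match
iv → no match
v → match
vi → match
vii → no match

i, iii, v, vi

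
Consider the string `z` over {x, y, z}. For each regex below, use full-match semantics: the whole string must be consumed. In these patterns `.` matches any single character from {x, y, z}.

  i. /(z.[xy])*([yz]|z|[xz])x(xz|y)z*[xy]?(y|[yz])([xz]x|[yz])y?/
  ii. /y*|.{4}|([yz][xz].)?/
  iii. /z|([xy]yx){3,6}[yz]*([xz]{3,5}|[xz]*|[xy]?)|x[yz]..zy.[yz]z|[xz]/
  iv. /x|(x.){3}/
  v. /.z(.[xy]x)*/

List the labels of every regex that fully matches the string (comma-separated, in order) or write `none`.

i → no match
ii → no match
iii → match
iv → no match — must start with `x`
v → no match

iii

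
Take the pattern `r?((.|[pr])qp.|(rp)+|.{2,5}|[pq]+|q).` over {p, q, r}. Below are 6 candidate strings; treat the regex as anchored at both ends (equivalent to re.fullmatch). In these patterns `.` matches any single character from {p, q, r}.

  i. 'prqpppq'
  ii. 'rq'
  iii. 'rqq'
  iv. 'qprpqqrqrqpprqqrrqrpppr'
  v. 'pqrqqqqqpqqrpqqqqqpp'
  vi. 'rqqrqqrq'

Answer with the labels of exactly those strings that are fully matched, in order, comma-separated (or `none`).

i → no match
ii → no match
iii → match
iv → no match
v → no match
vi → no match

iii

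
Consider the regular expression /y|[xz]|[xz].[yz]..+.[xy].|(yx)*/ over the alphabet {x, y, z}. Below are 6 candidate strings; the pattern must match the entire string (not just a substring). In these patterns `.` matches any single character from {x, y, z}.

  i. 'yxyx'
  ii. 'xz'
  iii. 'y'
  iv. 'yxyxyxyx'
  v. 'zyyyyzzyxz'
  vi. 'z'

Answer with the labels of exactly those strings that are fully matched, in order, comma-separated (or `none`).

i. 'yxyx' → match
ii. 'xz' → no match
iii. 'y' → match
iv. 'yxyxyxyx' → match
v. 'zyyyyzzyxz' → match
vi. 'z' → match

i, iii, iv, v, vi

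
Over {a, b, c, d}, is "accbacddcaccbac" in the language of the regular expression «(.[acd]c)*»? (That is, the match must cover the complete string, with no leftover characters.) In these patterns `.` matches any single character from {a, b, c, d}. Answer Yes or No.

Yes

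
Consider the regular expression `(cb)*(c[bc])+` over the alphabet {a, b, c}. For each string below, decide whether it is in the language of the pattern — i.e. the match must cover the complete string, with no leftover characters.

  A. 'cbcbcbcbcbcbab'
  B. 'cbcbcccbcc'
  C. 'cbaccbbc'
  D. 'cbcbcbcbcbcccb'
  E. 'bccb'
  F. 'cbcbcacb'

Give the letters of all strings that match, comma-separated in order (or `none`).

B, D

A → no match
B. 'cbcbcccbcc' → match
C. 'cbaccbbc' → no match
D → match
E. 'bccb' → no match
F. 'cbcbcacb' → no match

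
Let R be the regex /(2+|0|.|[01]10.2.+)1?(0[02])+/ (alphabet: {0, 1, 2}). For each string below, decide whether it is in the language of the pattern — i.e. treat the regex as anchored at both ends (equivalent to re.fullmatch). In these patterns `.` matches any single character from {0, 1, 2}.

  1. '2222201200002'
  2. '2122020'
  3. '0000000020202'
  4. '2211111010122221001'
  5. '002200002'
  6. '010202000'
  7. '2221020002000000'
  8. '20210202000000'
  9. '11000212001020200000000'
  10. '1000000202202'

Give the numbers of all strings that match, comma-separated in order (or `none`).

1 → no match
2 → no match
3 → match
4 → no match
5 → no match
6 → no match
7 → match
8 → no match
9 → no match
10 → no match

3, 7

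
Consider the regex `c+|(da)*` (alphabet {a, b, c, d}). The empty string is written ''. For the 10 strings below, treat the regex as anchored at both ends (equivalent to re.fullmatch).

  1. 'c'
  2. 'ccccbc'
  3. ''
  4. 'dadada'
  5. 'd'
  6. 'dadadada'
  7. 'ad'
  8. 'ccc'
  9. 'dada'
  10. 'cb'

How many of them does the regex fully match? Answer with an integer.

6

1 → match
2 → no match
3 → match
4 → match
5 → no match
6 → match
7 → no match
8 → match
9 → match
10 → no match
Total matched: 6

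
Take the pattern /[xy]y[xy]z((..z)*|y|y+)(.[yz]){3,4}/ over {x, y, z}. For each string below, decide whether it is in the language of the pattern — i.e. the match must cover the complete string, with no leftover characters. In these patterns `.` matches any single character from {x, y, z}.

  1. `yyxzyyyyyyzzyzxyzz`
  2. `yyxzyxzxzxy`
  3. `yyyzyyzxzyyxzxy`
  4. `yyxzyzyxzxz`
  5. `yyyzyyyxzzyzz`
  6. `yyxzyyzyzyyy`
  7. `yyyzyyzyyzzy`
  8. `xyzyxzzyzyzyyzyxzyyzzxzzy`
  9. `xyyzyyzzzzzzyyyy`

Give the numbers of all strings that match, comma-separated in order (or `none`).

1 → match
2. `yyxzyxzxzxy` → match
3 → match
4. `yyxzyzyxzxz` → match
5 → match
6. `yyxzyyzyzyyy` → match
7. `yyyzyyzyyzzy` → match
8 → no match
9 → match

1, 2, 3, 4, 5, 6, 7, 9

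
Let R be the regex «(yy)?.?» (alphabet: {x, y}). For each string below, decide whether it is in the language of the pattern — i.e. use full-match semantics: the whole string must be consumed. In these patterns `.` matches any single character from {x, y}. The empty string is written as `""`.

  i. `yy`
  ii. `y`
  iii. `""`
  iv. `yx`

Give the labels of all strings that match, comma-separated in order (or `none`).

i, ii, iii

i → match
ii → match
iii → match
iv → no match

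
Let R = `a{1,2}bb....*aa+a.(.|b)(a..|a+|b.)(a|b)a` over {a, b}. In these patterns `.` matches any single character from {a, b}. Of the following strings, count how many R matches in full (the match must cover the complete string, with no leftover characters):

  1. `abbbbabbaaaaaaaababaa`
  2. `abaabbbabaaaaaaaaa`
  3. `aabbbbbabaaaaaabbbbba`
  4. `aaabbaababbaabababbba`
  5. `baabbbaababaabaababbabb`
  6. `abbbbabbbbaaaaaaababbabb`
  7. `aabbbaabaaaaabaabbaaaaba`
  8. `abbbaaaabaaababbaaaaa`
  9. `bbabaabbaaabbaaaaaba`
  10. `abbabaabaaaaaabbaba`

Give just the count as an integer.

2

1 → no match
2 → no match
3 → match
4 → no match
5 → no match — must start with `a`
6 → no match — must end with `a`
7 → no match
8 → no match
9 → no match — must start with `a`
10 → match
Total matched: 2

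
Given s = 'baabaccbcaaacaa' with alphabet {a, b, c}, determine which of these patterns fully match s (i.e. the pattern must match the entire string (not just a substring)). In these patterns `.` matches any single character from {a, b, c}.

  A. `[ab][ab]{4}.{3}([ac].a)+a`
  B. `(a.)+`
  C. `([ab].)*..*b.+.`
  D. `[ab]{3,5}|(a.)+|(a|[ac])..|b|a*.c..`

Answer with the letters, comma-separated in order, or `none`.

A → match
B → no match — must start with 'a'
C → match
D → no match

A, C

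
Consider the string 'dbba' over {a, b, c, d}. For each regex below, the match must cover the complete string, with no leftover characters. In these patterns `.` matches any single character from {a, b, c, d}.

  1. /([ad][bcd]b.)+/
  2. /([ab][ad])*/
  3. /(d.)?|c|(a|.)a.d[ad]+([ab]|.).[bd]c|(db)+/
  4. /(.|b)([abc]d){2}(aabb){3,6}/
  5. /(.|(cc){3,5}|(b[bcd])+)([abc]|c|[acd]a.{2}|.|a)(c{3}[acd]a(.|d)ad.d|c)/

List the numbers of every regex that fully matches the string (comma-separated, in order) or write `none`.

1 → match
2 → no match
3 → no match
4 → no match — must end with 'aabb'
5 → no match

1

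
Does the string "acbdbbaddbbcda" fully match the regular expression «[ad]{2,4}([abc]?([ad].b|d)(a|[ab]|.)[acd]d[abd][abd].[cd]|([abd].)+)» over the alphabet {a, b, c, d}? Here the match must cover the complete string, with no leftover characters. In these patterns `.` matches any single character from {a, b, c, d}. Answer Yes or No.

No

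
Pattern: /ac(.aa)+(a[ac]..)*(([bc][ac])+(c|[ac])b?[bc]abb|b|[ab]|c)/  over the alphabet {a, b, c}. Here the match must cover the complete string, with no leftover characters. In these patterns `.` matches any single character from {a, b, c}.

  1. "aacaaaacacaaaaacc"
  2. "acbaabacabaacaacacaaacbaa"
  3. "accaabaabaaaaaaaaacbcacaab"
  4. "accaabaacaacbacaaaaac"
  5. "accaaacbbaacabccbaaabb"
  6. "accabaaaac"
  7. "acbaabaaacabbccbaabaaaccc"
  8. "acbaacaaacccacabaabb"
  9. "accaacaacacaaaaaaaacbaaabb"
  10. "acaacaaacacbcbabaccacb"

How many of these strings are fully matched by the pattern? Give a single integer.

1 → no match — must start with "ac"
2 → no match
3 → match
4 → no match
5 → no match
6 → no match
7 → no match
8 → no match
9 → no match
10 → no match
Total matched: 1

1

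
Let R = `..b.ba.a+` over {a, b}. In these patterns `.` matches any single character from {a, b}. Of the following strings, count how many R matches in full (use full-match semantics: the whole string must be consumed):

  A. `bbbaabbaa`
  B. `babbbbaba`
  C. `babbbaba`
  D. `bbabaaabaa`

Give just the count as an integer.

1

A → no match
B → no match
C → match
D → no match
Total matched: 1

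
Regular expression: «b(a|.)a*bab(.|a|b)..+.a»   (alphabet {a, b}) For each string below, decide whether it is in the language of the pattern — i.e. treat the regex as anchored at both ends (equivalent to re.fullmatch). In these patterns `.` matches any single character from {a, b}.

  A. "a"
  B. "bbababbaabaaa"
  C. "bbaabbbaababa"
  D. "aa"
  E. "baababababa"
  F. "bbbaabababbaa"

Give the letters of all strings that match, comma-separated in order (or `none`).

A → no match — must start with "b"
B → match
C → no match
D → no match — must start with "b"
E → match
F → no match

B, E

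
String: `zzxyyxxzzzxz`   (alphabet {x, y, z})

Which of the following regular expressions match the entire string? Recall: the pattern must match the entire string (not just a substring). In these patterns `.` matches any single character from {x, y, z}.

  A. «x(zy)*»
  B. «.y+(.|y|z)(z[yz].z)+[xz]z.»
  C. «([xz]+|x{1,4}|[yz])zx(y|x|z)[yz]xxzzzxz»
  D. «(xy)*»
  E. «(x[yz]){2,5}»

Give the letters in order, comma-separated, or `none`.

A → no match — must start with `x`
B → no match
C → match
D → no match
E → no match — must start with `x`

C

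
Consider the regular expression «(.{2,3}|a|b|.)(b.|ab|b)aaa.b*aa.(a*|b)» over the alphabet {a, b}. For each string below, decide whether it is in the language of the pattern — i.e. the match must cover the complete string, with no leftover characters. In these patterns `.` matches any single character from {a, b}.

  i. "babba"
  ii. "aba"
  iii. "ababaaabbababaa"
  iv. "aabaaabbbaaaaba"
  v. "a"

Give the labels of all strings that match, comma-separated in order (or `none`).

i → no match
ii → no match
iii → no match
iv → no match
v → no match

none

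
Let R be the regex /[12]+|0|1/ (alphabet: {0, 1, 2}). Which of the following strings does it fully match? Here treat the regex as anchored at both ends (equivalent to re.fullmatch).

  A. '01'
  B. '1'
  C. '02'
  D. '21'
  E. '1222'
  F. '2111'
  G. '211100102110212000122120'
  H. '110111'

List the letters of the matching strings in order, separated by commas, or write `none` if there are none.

A → no match
B → match
C → no match
D → match
E → match
F → match
G → no match
H → no match

B, D, E, F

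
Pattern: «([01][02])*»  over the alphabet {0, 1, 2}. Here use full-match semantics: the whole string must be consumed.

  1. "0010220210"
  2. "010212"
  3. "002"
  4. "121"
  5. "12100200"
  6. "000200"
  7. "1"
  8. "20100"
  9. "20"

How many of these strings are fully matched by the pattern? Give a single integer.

1 → no match
2 → no match
3 → no match
4 → no match
5 → match
6 → match
7 → no match
8 → no match
9 → no match
Total matched: 2

2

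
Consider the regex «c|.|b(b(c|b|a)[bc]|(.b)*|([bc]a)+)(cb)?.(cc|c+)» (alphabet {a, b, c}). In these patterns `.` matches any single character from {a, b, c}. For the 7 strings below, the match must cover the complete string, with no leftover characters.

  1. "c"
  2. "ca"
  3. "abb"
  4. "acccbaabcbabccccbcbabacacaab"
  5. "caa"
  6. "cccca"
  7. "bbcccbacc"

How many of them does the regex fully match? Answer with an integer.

1 → match
2 → no match
3 → no match
4 → no match
5 → no match
6 → no match
7 → match
Total matched: 2

2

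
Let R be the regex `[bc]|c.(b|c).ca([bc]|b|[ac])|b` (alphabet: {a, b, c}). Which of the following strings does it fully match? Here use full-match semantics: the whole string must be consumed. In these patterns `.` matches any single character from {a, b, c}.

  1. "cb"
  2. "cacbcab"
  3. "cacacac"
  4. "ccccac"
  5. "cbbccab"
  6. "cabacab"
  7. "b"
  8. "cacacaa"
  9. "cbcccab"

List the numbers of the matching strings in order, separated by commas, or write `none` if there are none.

1. "cb" → no match
2. "cacbcab" → match
3. "cacacac" → match
4. "ccccac" → no match
5. "cbbccab" → match
6. "cabacab" → match
7. "b" → match
8. "cacacaa" → match
9. "cbcccab" → match

2, 3, 5, 6, 7, 8, 9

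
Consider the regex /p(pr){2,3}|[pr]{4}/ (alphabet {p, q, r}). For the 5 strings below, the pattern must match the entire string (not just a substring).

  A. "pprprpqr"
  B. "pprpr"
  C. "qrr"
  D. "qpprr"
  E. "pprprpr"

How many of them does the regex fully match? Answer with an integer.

A → no match
B → match
C → no match
D → no match
E → match
Total matched: 2

2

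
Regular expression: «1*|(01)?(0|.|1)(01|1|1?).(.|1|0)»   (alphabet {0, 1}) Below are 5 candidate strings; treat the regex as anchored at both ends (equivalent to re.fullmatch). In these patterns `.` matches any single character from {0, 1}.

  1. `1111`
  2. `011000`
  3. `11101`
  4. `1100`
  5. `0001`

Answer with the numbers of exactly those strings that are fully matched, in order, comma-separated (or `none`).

1, 4

1 → match
2 → no match
3 → no match
4 → match
5 → no match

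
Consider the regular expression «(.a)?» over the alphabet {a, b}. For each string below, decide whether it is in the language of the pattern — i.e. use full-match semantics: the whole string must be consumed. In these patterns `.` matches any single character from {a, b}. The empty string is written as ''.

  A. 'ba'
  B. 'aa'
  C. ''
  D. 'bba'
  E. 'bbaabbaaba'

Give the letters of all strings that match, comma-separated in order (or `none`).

A, B, C

A → match
B → match
C → match
D → no match
E → no match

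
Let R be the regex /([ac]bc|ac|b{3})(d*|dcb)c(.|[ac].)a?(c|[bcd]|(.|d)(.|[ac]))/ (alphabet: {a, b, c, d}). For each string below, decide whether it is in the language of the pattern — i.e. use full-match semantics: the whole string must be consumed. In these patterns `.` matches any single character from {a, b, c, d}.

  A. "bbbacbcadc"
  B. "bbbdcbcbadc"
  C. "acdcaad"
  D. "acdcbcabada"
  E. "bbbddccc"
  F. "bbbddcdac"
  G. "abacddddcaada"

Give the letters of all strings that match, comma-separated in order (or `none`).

B, C, D, E, F

A. "bbbacbcadc" → no match
B. "bbbdcbcbadc" → match
C. "acdcaad" → match
D. "acdcbcabada" → match
E. "bbbddccc" → match
F. "bbbddcdac" → match
G → no match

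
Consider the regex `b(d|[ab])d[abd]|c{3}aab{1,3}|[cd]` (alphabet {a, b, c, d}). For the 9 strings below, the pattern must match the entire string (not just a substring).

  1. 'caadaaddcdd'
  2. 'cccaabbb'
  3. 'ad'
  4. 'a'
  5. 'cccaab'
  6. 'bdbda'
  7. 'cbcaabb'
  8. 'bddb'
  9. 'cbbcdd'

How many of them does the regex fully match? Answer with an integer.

1 → no match
2 → match
3 → no match
4 → no match
5 → match
6 → no match
7 → no match
8 → match
9 → no match
Total matched: 3

3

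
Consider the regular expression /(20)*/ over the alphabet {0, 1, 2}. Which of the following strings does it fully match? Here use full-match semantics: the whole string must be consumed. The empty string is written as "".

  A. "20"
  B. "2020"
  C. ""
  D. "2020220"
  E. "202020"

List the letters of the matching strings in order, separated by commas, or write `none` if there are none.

A → match
B → match
C → match
D → no match
E → match

A, B, C, E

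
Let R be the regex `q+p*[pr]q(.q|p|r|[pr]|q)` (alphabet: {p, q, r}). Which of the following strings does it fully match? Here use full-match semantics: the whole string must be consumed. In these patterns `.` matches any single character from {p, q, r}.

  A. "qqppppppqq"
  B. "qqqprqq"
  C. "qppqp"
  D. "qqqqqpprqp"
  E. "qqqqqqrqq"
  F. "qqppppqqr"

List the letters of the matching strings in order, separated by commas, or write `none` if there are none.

A, B, C, D, E

A → match
B → match
C → match
D → match
E → match
F → no match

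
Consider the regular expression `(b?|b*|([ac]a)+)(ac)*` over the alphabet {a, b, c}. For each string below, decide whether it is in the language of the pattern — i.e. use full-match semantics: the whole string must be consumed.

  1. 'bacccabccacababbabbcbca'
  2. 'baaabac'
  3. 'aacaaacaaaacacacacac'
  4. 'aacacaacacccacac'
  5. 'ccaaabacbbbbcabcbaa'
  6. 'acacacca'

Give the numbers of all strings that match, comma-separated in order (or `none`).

1 → no match
2 → no match
3 → match
4 → no match
5 → no match
6 → no match

3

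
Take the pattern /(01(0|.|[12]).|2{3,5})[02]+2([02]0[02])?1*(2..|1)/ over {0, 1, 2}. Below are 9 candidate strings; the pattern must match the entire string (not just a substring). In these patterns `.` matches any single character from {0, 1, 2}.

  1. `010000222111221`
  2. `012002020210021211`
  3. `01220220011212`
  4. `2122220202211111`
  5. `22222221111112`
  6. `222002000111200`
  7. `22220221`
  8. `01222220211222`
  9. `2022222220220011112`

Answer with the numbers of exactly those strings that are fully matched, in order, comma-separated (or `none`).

1 → match
2 → no match
3 → match
4 → no match
5 → no match
6 → match
7 → match
8 → match
9 → no match

1, 3, 6, 7, 8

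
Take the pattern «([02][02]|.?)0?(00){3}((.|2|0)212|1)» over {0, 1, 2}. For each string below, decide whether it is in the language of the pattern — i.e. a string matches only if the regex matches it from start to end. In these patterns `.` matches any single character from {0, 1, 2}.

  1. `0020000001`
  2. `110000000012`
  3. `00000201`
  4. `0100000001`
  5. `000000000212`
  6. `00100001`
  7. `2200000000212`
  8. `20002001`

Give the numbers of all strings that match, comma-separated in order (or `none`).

1. `0020000001` → no match
2. `110000000012` → no match
3. `00000201` → no match
4. `0100000001` → no match
5. `000000000212` → match
6. `00100001` → no match
7 → match
8. `20002001` → no match

5, 7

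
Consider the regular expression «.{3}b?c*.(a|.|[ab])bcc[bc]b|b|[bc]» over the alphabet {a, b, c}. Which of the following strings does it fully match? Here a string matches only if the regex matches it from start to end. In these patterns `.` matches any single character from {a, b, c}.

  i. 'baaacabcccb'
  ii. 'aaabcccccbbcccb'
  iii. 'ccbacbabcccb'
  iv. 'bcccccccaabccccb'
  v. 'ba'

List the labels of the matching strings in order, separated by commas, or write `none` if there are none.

i → no match
ii → match
iii → no match
iv → no match
v → no match

ii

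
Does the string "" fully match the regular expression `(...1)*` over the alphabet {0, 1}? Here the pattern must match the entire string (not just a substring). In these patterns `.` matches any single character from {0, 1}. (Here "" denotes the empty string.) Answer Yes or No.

Yes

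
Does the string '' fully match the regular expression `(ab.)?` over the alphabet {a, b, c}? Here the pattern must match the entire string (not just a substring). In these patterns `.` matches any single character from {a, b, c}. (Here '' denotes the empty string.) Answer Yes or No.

Yes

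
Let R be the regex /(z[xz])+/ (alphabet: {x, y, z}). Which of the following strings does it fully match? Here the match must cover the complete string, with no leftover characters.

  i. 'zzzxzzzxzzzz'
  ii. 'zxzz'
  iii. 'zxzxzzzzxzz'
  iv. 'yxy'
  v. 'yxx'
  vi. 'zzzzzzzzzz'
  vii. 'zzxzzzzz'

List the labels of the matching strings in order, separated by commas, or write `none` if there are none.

i. 'zzzxzzzxzzzz' → match
ii. 'zxzz' → match
iii. 'zxzxzzzzxzz' → no match
iv. 'yxy' → no match — must start with 'z'
v. 'yxx' → no match — must start with 'z'
vi. 'zzzzzzzzzz' → match
vii. 'zzxzzzzz' → no match

i, ii, vi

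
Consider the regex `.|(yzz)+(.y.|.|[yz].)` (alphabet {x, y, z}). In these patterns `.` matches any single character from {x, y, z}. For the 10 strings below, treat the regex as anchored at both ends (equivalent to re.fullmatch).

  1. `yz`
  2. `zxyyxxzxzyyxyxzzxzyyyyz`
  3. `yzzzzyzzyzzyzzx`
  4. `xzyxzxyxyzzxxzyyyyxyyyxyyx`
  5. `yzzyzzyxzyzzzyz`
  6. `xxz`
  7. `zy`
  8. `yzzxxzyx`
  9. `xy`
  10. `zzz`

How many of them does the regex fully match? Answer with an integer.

1 → no match
2 → no match
3 → no match
4 → no match
5 → no match
6 → no match
7 → no match
8 → no match
9 → no match
10 → no match
Total matched: 0

0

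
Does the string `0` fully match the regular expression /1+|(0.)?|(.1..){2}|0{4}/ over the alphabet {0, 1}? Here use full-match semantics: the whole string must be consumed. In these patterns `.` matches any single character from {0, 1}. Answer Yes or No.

No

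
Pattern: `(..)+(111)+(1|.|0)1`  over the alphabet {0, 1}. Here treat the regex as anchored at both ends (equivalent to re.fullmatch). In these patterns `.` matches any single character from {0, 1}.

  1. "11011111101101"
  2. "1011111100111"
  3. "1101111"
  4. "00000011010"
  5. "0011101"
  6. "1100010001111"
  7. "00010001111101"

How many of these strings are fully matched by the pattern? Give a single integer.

1 → no match
2 → no match
3 → no match
4 → no match — must end with "1"
5 → match
6 → no match
7 → no match
Total matched: 1

1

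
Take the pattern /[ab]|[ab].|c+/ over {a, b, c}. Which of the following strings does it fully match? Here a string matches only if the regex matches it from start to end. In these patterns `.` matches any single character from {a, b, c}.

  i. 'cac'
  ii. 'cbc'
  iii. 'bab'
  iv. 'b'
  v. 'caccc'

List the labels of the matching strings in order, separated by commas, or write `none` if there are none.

i → no match
ii → no match
iii → no match
iv → match
v → no match

iv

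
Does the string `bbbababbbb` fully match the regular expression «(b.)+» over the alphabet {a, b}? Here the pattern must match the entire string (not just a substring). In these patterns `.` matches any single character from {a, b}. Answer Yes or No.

Yes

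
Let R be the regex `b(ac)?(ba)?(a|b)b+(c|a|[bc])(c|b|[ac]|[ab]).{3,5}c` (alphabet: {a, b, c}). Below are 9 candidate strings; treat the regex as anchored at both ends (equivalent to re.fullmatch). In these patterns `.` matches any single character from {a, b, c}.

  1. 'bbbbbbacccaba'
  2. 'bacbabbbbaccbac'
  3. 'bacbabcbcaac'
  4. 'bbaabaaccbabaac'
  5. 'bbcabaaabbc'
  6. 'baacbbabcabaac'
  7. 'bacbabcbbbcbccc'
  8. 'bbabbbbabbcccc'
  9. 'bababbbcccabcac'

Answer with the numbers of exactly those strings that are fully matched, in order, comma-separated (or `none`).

2, 8

1 → no match — must end with 'c'
2 → match
3 → no match
4 → no match
5 → no match
6 → no match
7 → no match
8 → match
9 → no match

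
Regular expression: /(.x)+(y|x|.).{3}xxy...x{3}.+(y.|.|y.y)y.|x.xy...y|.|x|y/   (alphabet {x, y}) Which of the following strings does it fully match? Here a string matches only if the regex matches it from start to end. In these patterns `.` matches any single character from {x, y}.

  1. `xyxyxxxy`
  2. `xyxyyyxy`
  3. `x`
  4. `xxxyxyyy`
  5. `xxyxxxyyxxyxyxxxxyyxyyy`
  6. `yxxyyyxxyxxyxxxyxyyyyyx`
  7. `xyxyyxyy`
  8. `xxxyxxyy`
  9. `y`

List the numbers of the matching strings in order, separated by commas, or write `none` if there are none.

1 → match
2 → match
3 → match
4 → match
5 → match
6 → match
7 → match
8 → match
9 → match

1, 2, 3, 4, 5, 6, 7, 8, 9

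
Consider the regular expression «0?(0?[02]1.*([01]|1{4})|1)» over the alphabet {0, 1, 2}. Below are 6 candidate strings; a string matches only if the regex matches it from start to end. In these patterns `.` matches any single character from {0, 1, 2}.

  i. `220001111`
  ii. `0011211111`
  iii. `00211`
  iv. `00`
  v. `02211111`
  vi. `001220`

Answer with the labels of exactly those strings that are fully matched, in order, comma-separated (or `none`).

i → no match
ii → match
iii → match
iv → no match
v → no match
vi → match

ii, iii, vi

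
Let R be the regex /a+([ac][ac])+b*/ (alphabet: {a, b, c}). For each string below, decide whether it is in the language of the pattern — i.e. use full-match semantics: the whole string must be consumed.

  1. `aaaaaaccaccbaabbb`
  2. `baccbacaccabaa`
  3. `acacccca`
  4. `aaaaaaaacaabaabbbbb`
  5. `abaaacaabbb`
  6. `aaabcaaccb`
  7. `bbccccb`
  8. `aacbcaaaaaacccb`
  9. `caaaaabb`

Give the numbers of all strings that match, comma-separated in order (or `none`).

1 → no match
2 → no match — must start with `a`
3 → no match
4 → no match
5 → no match
6 → no match
7 → no match — must start with `a`
8 → no match
9 → no match — must start with `a`

none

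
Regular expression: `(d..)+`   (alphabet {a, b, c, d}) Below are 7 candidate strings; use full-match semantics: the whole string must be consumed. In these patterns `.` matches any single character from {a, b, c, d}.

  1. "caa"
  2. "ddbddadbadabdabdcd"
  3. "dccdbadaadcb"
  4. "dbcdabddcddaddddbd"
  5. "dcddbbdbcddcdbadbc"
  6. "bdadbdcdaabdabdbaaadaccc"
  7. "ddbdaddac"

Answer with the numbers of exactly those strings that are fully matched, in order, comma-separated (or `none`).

2, 3, 4, 5, 7

1 → no match — must start with "d"
2 → match
3 → match
4 → match
5 → match
6 → no match — must start with "d"
7 → match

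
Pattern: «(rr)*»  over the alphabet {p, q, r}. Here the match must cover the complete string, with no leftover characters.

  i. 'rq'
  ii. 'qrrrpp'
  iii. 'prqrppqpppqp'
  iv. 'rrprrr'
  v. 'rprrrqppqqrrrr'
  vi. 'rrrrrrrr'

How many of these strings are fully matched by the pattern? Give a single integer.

1

i → no match
ii → no match
iii → no match
iv → no match
v → no match
vi → match
Total matched: 1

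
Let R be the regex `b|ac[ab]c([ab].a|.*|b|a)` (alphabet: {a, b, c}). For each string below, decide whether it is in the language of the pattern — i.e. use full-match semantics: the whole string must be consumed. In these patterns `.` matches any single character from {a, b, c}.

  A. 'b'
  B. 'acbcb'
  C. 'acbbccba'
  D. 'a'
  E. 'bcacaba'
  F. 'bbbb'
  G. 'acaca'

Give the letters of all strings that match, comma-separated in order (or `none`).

A → match
B → match
C → no match
D → no match
E → no match
F → no match
G → match

A, B, G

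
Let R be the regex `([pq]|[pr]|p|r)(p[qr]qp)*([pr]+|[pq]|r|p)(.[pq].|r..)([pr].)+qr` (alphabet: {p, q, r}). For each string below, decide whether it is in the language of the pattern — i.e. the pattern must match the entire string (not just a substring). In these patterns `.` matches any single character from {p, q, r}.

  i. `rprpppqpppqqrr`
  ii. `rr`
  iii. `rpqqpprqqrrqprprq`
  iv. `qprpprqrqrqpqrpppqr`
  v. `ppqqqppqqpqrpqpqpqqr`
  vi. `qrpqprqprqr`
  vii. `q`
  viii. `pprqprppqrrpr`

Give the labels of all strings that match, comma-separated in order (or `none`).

iv, vi

i → no match — must end with `qr`
ii → no match — must end with `qr`
iii → no match — must end with `qr`
iv → match
v → no match
vi → match
vii → no match — must end with `qr`
viii → no match — must end with `qr`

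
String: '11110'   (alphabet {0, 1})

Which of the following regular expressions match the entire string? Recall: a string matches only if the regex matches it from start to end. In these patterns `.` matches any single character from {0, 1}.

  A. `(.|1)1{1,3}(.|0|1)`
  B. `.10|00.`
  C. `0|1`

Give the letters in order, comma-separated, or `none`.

A → match
B → no match
C → no match

A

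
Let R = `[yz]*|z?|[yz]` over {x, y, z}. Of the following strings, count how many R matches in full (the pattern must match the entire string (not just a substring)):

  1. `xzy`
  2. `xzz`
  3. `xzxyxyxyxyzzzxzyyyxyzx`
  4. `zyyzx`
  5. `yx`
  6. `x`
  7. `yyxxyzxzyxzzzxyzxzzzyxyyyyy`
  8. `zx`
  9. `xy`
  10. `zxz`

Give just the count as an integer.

1 → no match
2 → no match
3 → no match
4 → no match
5 → no match
6 → no match
7 → no match
8 → no match
9 → no match
10 → no match
Total matched: 0

0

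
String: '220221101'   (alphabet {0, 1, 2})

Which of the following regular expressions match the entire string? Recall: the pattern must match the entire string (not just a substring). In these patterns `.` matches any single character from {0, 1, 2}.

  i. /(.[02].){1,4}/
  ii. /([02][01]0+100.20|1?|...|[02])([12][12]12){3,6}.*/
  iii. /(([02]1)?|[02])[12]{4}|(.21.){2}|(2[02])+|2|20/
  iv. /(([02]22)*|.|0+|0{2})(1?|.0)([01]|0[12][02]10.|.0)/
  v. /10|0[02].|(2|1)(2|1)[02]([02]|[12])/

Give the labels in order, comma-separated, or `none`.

i

i → match
ii → no match
iii → no match
iv → no match
v → no match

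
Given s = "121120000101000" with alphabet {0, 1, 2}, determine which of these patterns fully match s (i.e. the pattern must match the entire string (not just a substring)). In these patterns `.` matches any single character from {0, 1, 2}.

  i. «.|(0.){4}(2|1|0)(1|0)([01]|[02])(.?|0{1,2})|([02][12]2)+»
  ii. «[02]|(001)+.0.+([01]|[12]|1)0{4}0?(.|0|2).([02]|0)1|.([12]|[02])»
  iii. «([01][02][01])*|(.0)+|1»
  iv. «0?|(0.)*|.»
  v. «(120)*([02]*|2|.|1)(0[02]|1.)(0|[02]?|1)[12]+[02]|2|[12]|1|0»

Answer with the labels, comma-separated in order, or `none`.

i → no match
ii → no match
iii → match
iv → no match
v → no match

iii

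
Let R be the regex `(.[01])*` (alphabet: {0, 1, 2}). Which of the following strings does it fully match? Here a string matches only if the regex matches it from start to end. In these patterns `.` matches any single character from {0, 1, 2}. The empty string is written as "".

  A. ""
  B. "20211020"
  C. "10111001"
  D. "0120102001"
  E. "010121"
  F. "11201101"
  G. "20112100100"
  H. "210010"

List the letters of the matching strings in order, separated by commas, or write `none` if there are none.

A, B, C, D, E, F, H

A → match
B → match
C → match
D → match
E → match
F → match
G → no match
H → match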